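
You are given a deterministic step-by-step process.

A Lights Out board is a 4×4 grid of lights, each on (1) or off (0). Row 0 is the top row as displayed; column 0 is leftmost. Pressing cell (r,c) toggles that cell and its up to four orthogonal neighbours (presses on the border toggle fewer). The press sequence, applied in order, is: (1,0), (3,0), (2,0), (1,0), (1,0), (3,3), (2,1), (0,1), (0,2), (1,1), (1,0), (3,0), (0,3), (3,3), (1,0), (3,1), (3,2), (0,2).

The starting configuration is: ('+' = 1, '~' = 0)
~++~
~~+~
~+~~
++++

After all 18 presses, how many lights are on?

9

0) ~++~
~~+~
~+~~
++++
1) +++~
+++~
++~~
++++
2) +++~
+++~
~+~~
~~++
3) +++~
~++~
+~~~
+~++
4) ~++~
+~+~
~~~~
+~++
5) +++~
~++~
+~~~
+~++
6) +++~
~++~
+~~+
+~~~
7) +++~
~~+~
~+++
++~~
8) ~~~~
~++~
~+++
++~~
9) ~+++
~+~~
~+++
++~~
10) ~~++
+~+~
~~++
++~~
11) +~++
~++~
+~++
++~~
12) +~++
~++~
~~++
~~~~
13) +~~~
~+++
~~++
~~~~
14) +~~~
~+++
~~+~
~~++
15) ~~~~
+~++
+~+~
~~++
16) ~~~~
+~++
+++~
++~+
17) ~~~~
+~++
++~~
+~+~
18) ~+++
+~~+
++~~
+~+~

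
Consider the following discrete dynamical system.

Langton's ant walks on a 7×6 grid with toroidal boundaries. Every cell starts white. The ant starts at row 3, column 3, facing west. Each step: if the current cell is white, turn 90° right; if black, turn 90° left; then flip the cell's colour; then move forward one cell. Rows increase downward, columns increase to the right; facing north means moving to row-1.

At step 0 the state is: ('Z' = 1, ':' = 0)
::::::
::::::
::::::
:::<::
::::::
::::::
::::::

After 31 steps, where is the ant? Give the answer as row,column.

step 0: ::::::
::::::
::::::
:::<::
::::::
::::::
::::::
step 1: ::::::
::::::
:::^::
:::Z::
::::::
::::::
::::::
step 2: ::::::
::::::
:::Z>:
:::Z::
::::::
::::::
::::::
step 3: ::::::
::::::
:::ZZ:
:::Zv:
::::::
::::::
::::::
step 4: ::::::
::::::
:::ZZ:
:::<Z:
::::::
::::::
::::::
step 5: ::::::
::::::
:::ZZ:
::::Z:
:::v::
::::::
::::::
step 6: ::::::
::::::
:::ZZ:
::::Z:
::<Z::
::::::
::::::
step 7: ::::::
::::::
:::ZZ:
::^:Z:
::ZZ::
::::::
::::::
step 8: ::::::
::::::
:::ZZ:
::Z>Z:
::ZZ::
::::::
::::::
step 9: ::::::
::::::
:::ZZ:
::ZZZ:
::Zv::
::::::
::::::
step 10: ::::::
::::::
:::ZZ:
::ZZZ:
::Z:>:
::::::
::::::
step 11: ::::::
::::::
:::ZZ:
::ZZZ:
::Z:Z:
::::v:
::::::
step 12: ::::::
::::::
:::ZZ:
::ZZZ:
::Z:Z:
:::<Z:
::::::
step 13: ::::::
::::::
:::ZZ:
::ZZZ:
::Z^Z:
:::ZZ:
::::::
step 14: ::::::
::::::
:::ZZ:
::ZZZ:
::ZZ>:
:::ZZ:
::::::
step 15: ::::::
::::::
:::ZZ:
::ZZ^:
::ZZ::
:::ZZ:
::::::
step 16: ::::::
::::::
:::ZZ:
::Z<::
::ZZ::
:::ZZ:
::::::
step 17: ::::::
::::::
:::ZZ:
::Z:::
::Zv::
:::ZZ:
::::::
step 18: ::::::
::::::
:::ZZ:
::Z:::
::Z:>:
:::ZZ:
::::::
step 19: ::::::
::::::
:::ZZ:
::Z:::
::Z:Z:
:::Zv:
::::::
step 20: ::::::
::::::
:::ZZ:
::Z:::
::Z:Z:
:::Z:>
::::::
step 21: ::::::
::::::
:::ZZ:
::Z:::
::Z:Z:
:::Z:Z
:::::v
step 22: ::::::
::::::
:::ZZ:
::Z:::
::Z:Z:
:::Z:Z
::::<Z
step 23: ::::::
::::::
:::ZZ:
::Z:::
::Z:Z:
:::Z^Z
::::ZZ
step 24: ::::::
::::::
:::ZZ:
::Z:::
::Z:Z:
:::ZZ>
::::ZZ
step 25: ::::::
::::::
:::ZZ:
::Z:::
::Z:Z^
:::ZZ:
::::ZZ
step 26: ::::::
::::::
:::ZZ:
::Z:::
>:Z:ZZ
:::ZZ:
::::ZZ
step 27: ::::::
::::::
:::ZZ:
::Z:::
Z:Z:ZZ
v::ZZ:
::::ZZ
step 28: ::::::
::::::
:::ZZ:
::Z:::
Z:Z:ZZ
Z::ZZ<
::::ZZ
step 29: ::::::
::::::
:::ZZ:
::Z:::
Z:Z:Z^
Z::ZZZ
::::ZZ
step 30: ::::::
::::::
:::ZZ:
::Z:::
Z:Z:<:
Z::ZZZ
::::ZZ
step 31: ::::::
::::::
:::ZZ:
::Z:::
Z:Z:::
Z::ZvZ
::::ZZ

5,4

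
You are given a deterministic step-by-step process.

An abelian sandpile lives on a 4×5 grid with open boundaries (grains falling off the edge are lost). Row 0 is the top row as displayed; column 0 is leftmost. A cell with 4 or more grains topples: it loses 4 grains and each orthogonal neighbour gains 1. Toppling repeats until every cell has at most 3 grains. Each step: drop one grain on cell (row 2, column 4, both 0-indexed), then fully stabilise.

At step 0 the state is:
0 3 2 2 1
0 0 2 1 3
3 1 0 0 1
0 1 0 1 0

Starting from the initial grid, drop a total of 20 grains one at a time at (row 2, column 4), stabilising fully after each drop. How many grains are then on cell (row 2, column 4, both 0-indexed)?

gen 0: 0 3 2 2 1
0 0 2 1 3
3 1 0 0 1
0 1 0 1 0
gen 1: 0 3 2 2 1
0 0 2 1 3
3 1 0 0 2
0 1 0 1 0
gen 2: 0 3 2 2 1
0 0 2 1 3
3 1 0 0 3
0 1 0 1 0
gen 3: 0 3 2 2 2
0 0 2 2 0
3 1 0 1 1
0 1 0 1 1
gen 4: 0 3 2 2 2
0 0 2 2 0
3 1 0 1 2
0 1 0 1 1
gen 5: 0 3 2 2 2
0 0 2 2 0
3 1 0 1 3
0 1 0 1 1
gen 6: 0 3 2 2 2
0 0 2 2 1
3 1 0 2 0
0 1 0 1 2
gen 7: 0 3 2 2 2
0 0 2 2 1
3 1 0 2 1
0 1 0 1 2
gen 8: 0 3 2 2 2
0 0 2 2 1
3 1 0 2 2
0 1 0 1 2
gen 9: 0 3 2 2 2
0 0 2 2 1
3 1 0 2 3
0 1 0 1 2
gen 10: 0 3 2 2 2
0 0 2 2 2
3 1 0 3 0
0 1 0 1 3
gen 11: 0 3 2 2 2
0 0 2 2 2
3 1 0 3 1
0 1 0 1 3
gen 12: 0 3 2 2 2
0 0 2 2 2
3 1 0 3 2
0 1 0 1 3
gen 13: 0 3 2 2 2
0 0 2 2 2
3 1 0 3 3
0 1 0 1 3
gen 14: 0 3 2 2 2
0 0 2 3 3
3 1 1 0 2
0 1 0 3 0
gen 15: 0 3 2 2 2
0 0 2 3 3
3 1 1 0 3
0 1 0 3 0
gen 16: 0 3 2 3 3
0 0 3 0 1
3 1 1 2 1
0 1 0 3 1
gen 17: 0 3 2 3 3
0 0 3 0 1
3 1 1 2 2
0 1 0 3 1
gen 18: 0 3 2 3 3
0 0 3 0 1
3 1 1 2 3
0 1 0 3 1
gen 19: 0 3 2 3 3
0 0 3 0 2
3 1 1 3 0
0 1 0 3 2
gen 20: 0 3 2 3 3
0 0 3 0 2
3 1 1 3 1
0 1 0 3 2

1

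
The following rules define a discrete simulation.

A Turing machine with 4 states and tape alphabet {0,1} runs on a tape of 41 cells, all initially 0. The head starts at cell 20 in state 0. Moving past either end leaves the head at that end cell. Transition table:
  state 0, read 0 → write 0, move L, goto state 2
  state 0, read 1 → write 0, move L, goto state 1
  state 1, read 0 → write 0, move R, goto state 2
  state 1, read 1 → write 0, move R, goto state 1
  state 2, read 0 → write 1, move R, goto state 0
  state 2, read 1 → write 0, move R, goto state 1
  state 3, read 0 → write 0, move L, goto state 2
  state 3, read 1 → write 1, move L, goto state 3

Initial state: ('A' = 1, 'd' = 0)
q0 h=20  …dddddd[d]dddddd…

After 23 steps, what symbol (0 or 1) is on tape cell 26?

t=0: q0 h=20  …dddddd[d]dddddd…
t=1: q2 h=19  …dddddd[d]dddddd…
t=2: q0 h=20  …dddddA[d]dddddd…
t=3: q2 h=19  …dddddd[A]dddddd…
t=4: q1 h=20  …dddddd[d]dddddd…
t=5: q2 h=21  …dddddd[d]dddddd…
t=6: q0 h=22  …dddddA[d]dddddd…
t=7: q2 h=21  …dddddd[A]dddddd…
t=8: q1 h=22  …dddddd[d]dddddd…
t=9: q2 h=23  …dddddd[d]dddddd…
t=10: q0 h=24  …dddddA[d]dddddd…
t=11: q2 h=23  …dddddd[A]dddddd…
t=12: q1 h=24  …dddddd[d]dddddd…
t=13: q2 h=25  …dddddd[d]dddddd…
t=14: q0 h=26  …dddddA[d]dddddd…
t=15: q2 h=25  …dddddd[A]dddddd…
t=16: q1 h=26  …dddddd[d]dddddd…
t=17: q2 h=27  …dddddd[d]dddddd…
t=18: q0 h=28  …dddddA[d]dddddd…
t=19: q2 h=27  …dddddd[A]dddddd…
t=20: q1 h=28  …dddddd[d]dddddd…
t=21: q2 h=29  …dddddd[d]dddddd…
t=22: q0 h=30  …dddddA[d]dddddd…
t=23: q2 h=29  …dddddd[A]dddddd…

0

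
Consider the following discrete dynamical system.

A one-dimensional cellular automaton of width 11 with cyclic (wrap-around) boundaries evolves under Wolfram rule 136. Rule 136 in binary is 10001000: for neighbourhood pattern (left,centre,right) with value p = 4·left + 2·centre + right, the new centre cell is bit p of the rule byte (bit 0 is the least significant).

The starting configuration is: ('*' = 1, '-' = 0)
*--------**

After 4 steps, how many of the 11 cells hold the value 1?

0) *--------**
1) ---------**
2) ---------*-
3) -----------
4) -----------

0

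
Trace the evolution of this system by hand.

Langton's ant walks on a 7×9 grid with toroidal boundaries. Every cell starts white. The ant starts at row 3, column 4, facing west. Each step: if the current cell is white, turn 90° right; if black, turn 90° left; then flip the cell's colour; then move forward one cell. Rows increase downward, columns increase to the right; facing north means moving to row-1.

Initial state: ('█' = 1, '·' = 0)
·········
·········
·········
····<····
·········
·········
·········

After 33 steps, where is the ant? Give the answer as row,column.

4,6

0) ·········
·········
·········
····<····
·········
·········
·········
1) ·········
·········
····^····
····█····
·········
·········
·········
2) ·········
·········
····█>···
····█····
·········
·········
·········
3) ·········
·········
····██···
····█v···
·········
·········
·········
4) ·········
·········
····██···
····<█···
·········
·········
·········
5) ·········
·········
····██···
·····█···
····v····
·········
·········
6) ·········
·········
····██···
·····█···
···<█····
·········
·········
7) ·········
·········
····██···
···^·█···
···██····
·········
·········
8) ·········
·········
····██···
···█>█···
···██····
·········
·········
9) ·········
·········
····██···
···███···
···█v····
·········
·········
10) ·········
·········
····██···
···███···
···█·>···
·········
·········
11) ·········
·········
····██···
···███···
···█·█···
·····v···
·········
12) ·········
·········
····██···
···███···
···█·█···
····<█···
·········
13) ·········
·········
····██···
···███···
···█^█···
····██···
·········
14) ·········
·········
····██···
···███···
···██>···
····██···
·········
15) ·········
·········
····██···
···██^···
···██····
····██···
·········
16) ·········
·········
····██···
···█<····
···██····
····██···
·········
17) ·········
·········
····██···
···█·····
···█v····
····██···
·········
18) ·········
·········
····██···
···█·····
···█·>···
····██···
·········
19) ·········
·········
····██···
···█·····
···█·█···
····█v···
·········
20) ·········
·········
····██···
···█·····
···█·█···
····█·>··
·········
21) ·········
·········
····██···
···█·····
···█·█···
····█·█··
······v··
22) ·········
·········
····██···
···█·····
···█·█···
····█·█··
·····<█··
23) ·········
·········
····██···
···█·····
···█·█···
····█^█··
·····██··
24) ·········
·········
····██···
···█·····
···█·█···
····██>··
·····██··
25) ·········
·········
····██···
···█·····
···█·█^··
····██···
·····██··
26) ·········
·········
····██···
···█·····
···█·██>·
····██···
·····██··
27) ·········
·········
····██···
···█·····
···█·███·
····██·v·
·····██··
28) ·········
·········
····██···
···█·····
···█·███·
····██<█·
·····██··
29) ·········
·········
····██···
···█·····
···█·█^█·
····████·
·····██··
30) ·········
·········
····██···
···█·····
···█·<·█·
····████·
·····██··
31) ·········
·········
····██···
···█·····
···█···█·
····█v██·
·····██··
32) ·········
·········
····██···
···█·····
···█···█·
····█·>█·
·····██··
33) ·········
·········
····██···
···█·····
···█··^█·
····█··█·
·····██··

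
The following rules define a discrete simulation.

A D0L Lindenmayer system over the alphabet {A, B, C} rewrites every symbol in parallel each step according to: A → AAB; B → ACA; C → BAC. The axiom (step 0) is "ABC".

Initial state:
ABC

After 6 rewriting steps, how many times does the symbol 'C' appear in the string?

step 0: ABC
step 1: AABACABAC
step 2: AABAABACAAABBACAABACAAABBAC
step 3: AABAABACAAABAABACAAABBACAABAABAABACAACAAABBACAABAABACAAABBACAABAABAABACAACAAABBAC
step 4: AABAABACAAABAABACAAABBACAABAABAABACAAABAABACAAABBACAABAABA…BACAAABAABACAAABAABACAAABBACAABAABBACAABAABAABACAACAAABBAC  (len 243)
step 5: AABAABACAAABAABACAAABBACAABAABAABACAAABAABACAAABBACAABAABA…BACAAABAABACAAABAABACAAABBACAABAABBACAABAABAABACAACAAABBAC  (len 729)
step 6: AABAABACAAABAABACAAABBACAABAABAABACAAABAABACAAABBACAABAABA…BACAAABAABACAAABAABACAAABBACAABAABBACAABAABAABACAACAAABBAC  (len 2187)

274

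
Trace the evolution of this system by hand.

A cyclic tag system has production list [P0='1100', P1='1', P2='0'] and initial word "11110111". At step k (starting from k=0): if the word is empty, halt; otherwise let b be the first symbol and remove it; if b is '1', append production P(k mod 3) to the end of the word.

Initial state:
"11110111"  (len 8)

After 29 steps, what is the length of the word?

t=0: "11110111"  (len 8)
t=1: "11101111100"  (len 11)
t=2: "11011111001"  (len 11)
t=3: "10111110010"  (len 11)
t=4: "01111100101100"  (len 14)
t=5: "1111100101100"  (len 13)
t=6: "1111001011000"  (len 13)
t=7: "1110010110001100"  (len 16)
t=8: "1100101100011001"  (len 16)
t=9: "1001011000110010"  (len 16)
t=10: "0010110001100101100"  (len 19)
t=11: "010110001100101100"  (len 18)
t=12: "10110001100101100"  (len 17)
t=13: "01100011001011001100"  (len 20)
t=14: "1100011001011001100"  (len 19)
t=15: "1000110010110011000"  (len 19)
t=16: "0001100101100110001100"  (len 22)
t=17: "001100101100110001100"  (len 21)
t=18: "01100101100110001100"  (len 20)
t=19: "1100101100110001100"  (len 19)
t=20: "1001011001100011001"  (len 19)
t=21: "0010110011000110010"  (len 19)
t=22: "010110011000110010"  (len 18)
t=23: "10110011000110010"  (len 17)
t=24: "01100110001100100"  (len 17)
t=25: "1100110001100100"  (len 16)
t=26: "1001100011001001"  (len 16)
t=27: "0011000110010010"  (len 16)
t=28: "011000110010010"  (len 15)
t=29: "11000110010010"  (len 14)

14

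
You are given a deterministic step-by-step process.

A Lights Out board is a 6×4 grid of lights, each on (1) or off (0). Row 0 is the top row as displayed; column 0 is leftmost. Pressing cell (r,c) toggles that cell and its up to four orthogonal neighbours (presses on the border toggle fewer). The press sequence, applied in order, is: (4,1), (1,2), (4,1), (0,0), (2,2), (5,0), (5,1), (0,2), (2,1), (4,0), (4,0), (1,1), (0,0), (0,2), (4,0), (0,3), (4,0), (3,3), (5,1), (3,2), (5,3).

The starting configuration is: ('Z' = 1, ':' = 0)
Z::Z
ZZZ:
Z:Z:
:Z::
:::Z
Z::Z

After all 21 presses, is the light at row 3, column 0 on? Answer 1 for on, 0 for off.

0) Z::Z
ZZZ:
Z:Z:
:Z::
:::Z
Z::Z
1) Z::Z
ZZZ:
Z:Z:
::::
ZZZZ
ZZ:Z
2) Z:ZZ
Z::Z
Z:::
::::
ZZZZ
ZZ:Z
3) Z:ZZ
Z::Z
Z:::
:Z::
:::Z
Z::Z
4) :ZZZ
:::Z
Z:::
:Z::
:::Z
Z::Z
5) :ZZZ
::ZZ
ZZZZ
:ZZ:
:::Z
Z::Z
6) :ZZZ
::ZZ
ZZZZ
:ZZ:
Z::Z
:Z:Z
7) :ZZZ
::ZZ
ZZZZ
:ZZ:
ZZ:Z
Z:ZZ
8) ::::
:::Z
ZZZZ
:ZZ:
ZZ:Z
Z:ZZ
9) ::::
:Z:Z
:::Z
::Z:
ZZ:Z
Z:ZZ
10) ::::
:Z:Z
:::Z
Z:Z:
:::Z
::ZZ
11) ::::
:Z:Z
:::Z
::Z:
ZZ:Z
Z:ZZ
12) :Z::
Z:ZZ
:Z:Z
::Z:
ZZ:Z
Z:ZZ
13) Z:::
::ZZ
:Z:Z
::Z:
ZZ:Z
Z:ZZ
14) ZZZZ
:::Z
:Z:Z
::Z:
ZZ:Z
Z:ZZ
15) ZZZZ
:::Z
:Z:Z
Z:Z:
:::Z
::ZZ
16) ZZ::
::::
:Z:Z
Z:Z:
:::Z
::ZZ
17) ZZ::
::::
:Z:Z
::Z:
ZZ:Z
Z:ZZ
18) ZZ::
::::
:Z::
:::Z
ZZ::
Z:ZZ
19) ZZ::
::::
:Z::
:::Z
Z:::
:Z:Z
20) ZZ::
::::
:ZZ:
:ZZ:
Z:Z:
:Z:Z
21) ZZ::
::::
:ZZ:
:ZZ:
Z:ZZ
:ZZ:

0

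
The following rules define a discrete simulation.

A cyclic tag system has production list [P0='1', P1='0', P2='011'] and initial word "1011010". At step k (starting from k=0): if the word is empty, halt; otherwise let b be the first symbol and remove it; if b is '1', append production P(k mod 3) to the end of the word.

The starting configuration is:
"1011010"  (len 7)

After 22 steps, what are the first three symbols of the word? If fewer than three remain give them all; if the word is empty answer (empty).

011

gen 0: "1011010"  (len 7)
gen 1: "0110101"  (len 7)
gen 2: "110101"  (len 6)
gen 3: "10101011"  (len 8)
gen 4: "01010111"  (len 8)
gen 5: "1010111"  (len 7)
gen 6: "010111011"  (len 9)
gen 7: "10111011"  (len 8)
gen 8: "01110110"  (len 8)
gen 9: "1110110"  (len 7)
gen 10: "1101101"  (len 7)
gen 11: "1011010"  (len 7)
gen 12: "011010011"  (len 9)
gen 13: "11010011"  (len 8)
gen 14: "10100110"  (len 8)
gen 15: "0100110011"  (len 10)
gen 16: "100110011"  (len 9)
gen 17: "001100110"  (len 9)
gen 18: "01100110"  (len 8)
gen 19: "1100110"  (len 7)
gen 20: "1001100"  (len 7)
gen 21: "001100011"  (len 9)
gen 22: "01100011"  (len 8)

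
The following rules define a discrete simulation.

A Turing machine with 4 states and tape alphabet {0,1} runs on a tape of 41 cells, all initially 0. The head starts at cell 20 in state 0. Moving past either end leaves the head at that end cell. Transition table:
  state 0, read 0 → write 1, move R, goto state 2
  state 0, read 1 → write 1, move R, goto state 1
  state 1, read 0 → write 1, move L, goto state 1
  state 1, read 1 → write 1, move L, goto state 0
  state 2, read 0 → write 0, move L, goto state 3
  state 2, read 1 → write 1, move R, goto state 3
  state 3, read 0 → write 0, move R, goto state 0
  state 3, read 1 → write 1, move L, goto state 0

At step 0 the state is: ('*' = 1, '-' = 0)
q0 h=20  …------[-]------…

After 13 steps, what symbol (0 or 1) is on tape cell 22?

1

[0] q0 h=20  …------[-]------…
[1] q2 h=21  …-----*[-]------…
[2] q3 h=20  …------[*]------…
[3] q0 h=19  …------[-]*-----…
[4] q2 h=20  …-----*[*]------…
[5] q3 h=21  …----**[-]------…
[6] q0 h=22  …---**-[-]------…
[7] q2 h=23  …--**-*[-]------…
[8] q3 h=22  …---**-[*]------…
[9] q0 h=21  …----**[-]*-----…
[10] q2 h=22  …---***[*]------…
[11] q3 h=23  …--****[-]------…
[12] q0 h=24  …-****-[-]------…
[13] q2 h=25  …****-*[-]------…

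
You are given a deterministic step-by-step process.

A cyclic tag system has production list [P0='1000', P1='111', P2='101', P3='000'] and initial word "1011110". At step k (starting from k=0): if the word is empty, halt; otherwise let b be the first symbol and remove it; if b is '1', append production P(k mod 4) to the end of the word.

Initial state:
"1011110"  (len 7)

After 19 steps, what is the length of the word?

[0] "1011110"  (len 7)
[1] "0111101000"  (len 10)
[2] "111101000"  (len 9)
[3] "11101000101"  (len 11)
[4] "1101000101000"  (len 13)
[5] "1010001010001000"  (len 16)
[6] "010001010001000111"  (len 18)
[7] "10001010001000111"  (len 17)
[8] "0001010001000111000"  (len 19)
[9] "001010001000111000"  (len 18)
[10] "01010001000111000"  (len 17)
[11] "1010001000111000"  (len 16)
[12] "010001000111000000"  (len 18)
[13] "10001000111000000"  (len 17)
[14] "0001000111000000111"  (len 19)
[15] "001000111000000111"  (len 18)
[16] "01000111000000111"  (len 17)
[17] "1000111000000111"  (len 16)
[18] "000111000000111111"  (len 18)
[19] "00111000000111111"  (len 17)

17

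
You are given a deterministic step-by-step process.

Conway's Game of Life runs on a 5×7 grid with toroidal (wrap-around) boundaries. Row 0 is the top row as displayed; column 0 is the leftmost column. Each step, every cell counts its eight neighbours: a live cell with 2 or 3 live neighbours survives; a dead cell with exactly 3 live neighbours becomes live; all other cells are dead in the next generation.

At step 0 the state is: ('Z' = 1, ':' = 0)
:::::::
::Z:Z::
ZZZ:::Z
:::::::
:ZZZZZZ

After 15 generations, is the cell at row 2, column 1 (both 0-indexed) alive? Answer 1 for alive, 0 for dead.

0

gen 0: :::::::
::Z:Z::
ZZZ:::Z
:::::::
:ZZZZZZ
gen 1: :Z:::::
Z:ZZ:::
ZZZZ:::
::::Z::
::ZZZZ:
gen 2: :Z:::::
Z::Z:::
Z:::Z::
:::::Z:
::ZZZZ:
gen 3: :Z:::::
ZZ:::::
::::Z:Z
:::::ZZ
::ZZZZ:
gen 4: ZZ:ZZ::
ZZ:::::
::::::Z
::::::Z
::ZZZZZ
gen 5: :::::::
:ZZ:::Z
::::::Z
Z::ZZ:Z
:ZZ:::Z
gen 6: :::::::
Z::::::
:ZZZ::Z
:ZZZ::Z
:ZZZ:ZZ
gen 7: ZZZ:::Z
ZZZ::::
:::Z::Z
::::::Z
:Z:ZZZZ
gen 8: ::::Z::
:::Z:::
:ZZ:::Z
::ZZ::Z
:Z:ZZ::
gen 9: ::Z:Z::
::ZZ:::
ZZ:::::
::::ZZ:
::::ZZ:
gen 10: ::Z:ZZ:
::ZZ:::
:ZZZZ::
::::ZZZ
:::::::
gen 11: ::Z:Z::
:::::Z:
:Z:::::
::Z:ZZ:
:::Z::Z
gen 12: :::ZZZ:
:::::::
::::ZZ:
::ZZZZ:
::Z::::
gen 13: :::ZZ::
:::Z:::
:::::Z:
::Z::Z:
::Z::::
gen 14: ::ZZZ::
:::Z:::
::::Z::
:::::::
::Z:Z::
gen 15: ::Z:Z::
::Z::::
:::::::
:::Z:::
::Z:Z::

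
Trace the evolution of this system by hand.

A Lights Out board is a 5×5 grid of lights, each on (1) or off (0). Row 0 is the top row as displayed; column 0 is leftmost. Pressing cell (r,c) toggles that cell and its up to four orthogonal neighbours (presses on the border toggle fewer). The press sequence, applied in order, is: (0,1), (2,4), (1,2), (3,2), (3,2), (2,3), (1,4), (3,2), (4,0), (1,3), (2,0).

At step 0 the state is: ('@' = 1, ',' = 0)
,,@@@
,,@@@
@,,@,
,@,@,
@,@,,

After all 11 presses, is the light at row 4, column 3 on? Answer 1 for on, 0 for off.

[0] ,,@@@
,,@@@
@,,@,
,@,@,
@,@,,
[1] @@,@@
,@@@@
@,,@,
,@,@,
@,@,,
[2] @@,@@
,@@@,
@,,,@
,@,@@
@,@,,
[3] @@@@@
,,,,,
@,@,@
,@,@@
@,@,,
[4] @@@@@
,,,,,
@,,,@
,,@,@
@,,,,
[5] @@@@@
,,,,,
@,@,@
,@,@@
@,@,,
[6] @@@@@
,,,@,
@,,@,
,@,,@
@,@,,
[7] @@@@,
,,,,@
@,,@@
,@,,@
@,@,,
[8] @@@@,
,,,,@
@,@@@
,,@@@
@,,,,
[9] @@@@,
,,,,@
@,@@@
@,@@@
,@,,,
[10] @@@,,
,,@@,
@,@,@
@,@@@
,@,,,
[11] @@@,,
@,@@,
,@@,@
,,@@@
,@,,,

0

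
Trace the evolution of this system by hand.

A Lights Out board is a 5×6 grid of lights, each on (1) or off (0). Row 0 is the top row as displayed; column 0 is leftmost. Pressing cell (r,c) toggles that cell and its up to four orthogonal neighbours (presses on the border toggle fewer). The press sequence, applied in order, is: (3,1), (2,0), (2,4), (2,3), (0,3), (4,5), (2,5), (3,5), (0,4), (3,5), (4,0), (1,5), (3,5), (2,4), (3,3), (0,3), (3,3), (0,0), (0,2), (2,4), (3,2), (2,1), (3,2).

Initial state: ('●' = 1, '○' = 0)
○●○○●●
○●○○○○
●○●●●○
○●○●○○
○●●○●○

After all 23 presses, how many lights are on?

step 0: ○●○○●●
○●○○○○
●○●●●○
○●○●○○
○●●○●○
step 1: ○●○○●●
○●○○○○
●●●●●○
●○●●○○
○○●○●○
step 2: ○●○○●●
●●○○○○
○○●●●○
○○●●○○
○○●○●○
step 3: ○●○○●●
●●○○●○
○○●○○●
○○●●●○
○○●○●○
step 4: ○●○○●●
●●○●●○
○○○●●●
○○●○●○
○○●○●○
step 5: ○●●●○●
●●○○●○
○○○●●●
○○●○●○
○○●○●○
step 6: ○●●●○●
●●○○●○
○○○●●●
○○●○●●
○○●○○●
step 7: ○●●●○●
●●○○●●
○○○●○○
○○●○●○
○○●○○●
step 8: ○●●●○●
●●○○●●
○○○●○●
○○●○○●
○○●○○○
step 9: ○●●○●○
●●○○○●
○○○●○●
○○●○○●
○○●○○○
step 10: ○●●○●○
●●○○○●
○○○●○○
○○●○●○
○○●○○●
step 11: ○●●○●○
●●○○○●
○○○●○○
●○●○●○
●●●○○●
step 12: ○●●○●●
●●○○●○
○○○●○●
●○●○●○
●●●○○●
step 13: ○●●○●●
●●○○●○
○○○●○○
●○●○○●
●●●○○○
step 14: ○●●○●●
●●○○○○
○○○○●●
●○●○●●
●●●○○○
step 15: ○●●○●●
●●○○○○
○○○●●●
●○○●○●
●●●●○○
step 16: ○●○●○●
●●○●○○
○○○●●●
●○○●○●
●●●●○○
step 17: ○●○●○●
●●○●○○
○○○○●●
●○●○●●
●●●○○○
step 18: ●○○●○●
○●○●○○
○○○○●●
●○●○●●
●●●○○○
step 19: ●●●○○●
○●●●○○
○○○○●●
●○●○●●
●●●○○○
step 20: ●●●○○●
○●●●●○
○○○●○○
●○●○○●
●●●○○○
step 21: ●●●○○●
○●●●●○
○○●●○○
●●○●○●
●●○○○○
step 22: ●●●○○●
○○●●●○
●●○●○○
●○○●○●
●●○○○○
step 23: ●●●○○●
○○●●●○
●●●●○○
●●●○○●
●●●○○○

18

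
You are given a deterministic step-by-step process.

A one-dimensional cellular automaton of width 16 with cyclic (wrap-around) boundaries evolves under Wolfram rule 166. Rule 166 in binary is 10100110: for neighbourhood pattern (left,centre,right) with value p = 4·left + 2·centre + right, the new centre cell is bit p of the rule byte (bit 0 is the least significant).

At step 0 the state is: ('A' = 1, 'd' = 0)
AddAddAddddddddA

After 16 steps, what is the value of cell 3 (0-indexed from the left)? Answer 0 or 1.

k=0  AddAddAddddddddA
k=1  ddAAdAAdddddddAd
k=2  dAddAddddddddAAd
k=3  AAdAAdddddddAddd
k=4  ddAddddddddAAddA
k=5  dAAdddddddAdddAA
k=6  AddddddddAAddAdd
k=7  AdddddddAdddAAdA
k=8  dddddddAAddAddAd
k=9  ddddddAdddAAdAAd
k=10  dddddAAddAddAddd
k=11  ddddAdddAAdAAddd
k=12  dddAAddAddAddddd
k=13  ddAdddAAdAAddddd
k=14  dAAddAddAddddddd
k=15  AdddAAdAAddddddd
k=16  AddAddAddddddddA

1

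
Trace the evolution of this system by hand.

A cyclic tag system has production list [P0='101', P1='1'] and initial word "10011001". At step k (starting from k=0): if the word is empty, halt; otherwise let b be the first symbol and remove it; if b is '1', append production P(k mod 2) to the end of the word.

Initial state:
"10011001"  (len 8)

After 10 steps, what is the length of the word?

k=0  "10011001"  (len 8)
k=1  "0011001101"  (len 10)
k=2  "011001101"  (len 9)
k=3  "11001101"  (len 8)
k=4  "10011011"  (len 8)
k=5  "0011011101"  (len 10)
k=6  "011011101"  (len 9)
k=7  "11011101"  (len 8)
k=8  "10111011"  (len 8)
k=9  "0111011101"  (len 10)
k=10  "111011101"  (len 9)

9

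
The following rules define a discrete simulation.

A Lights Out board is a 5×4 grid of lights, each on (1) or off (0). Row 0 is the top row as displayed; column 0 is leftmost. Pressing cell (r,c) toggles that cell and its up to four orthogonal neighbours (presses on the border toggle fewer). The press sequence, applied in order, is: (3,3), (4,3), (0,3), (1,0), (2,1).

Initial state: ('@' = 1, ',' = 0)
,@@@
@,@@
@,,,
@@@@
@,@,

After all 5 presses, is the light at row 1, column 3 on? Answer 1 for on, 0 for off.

step 0: ,@@@
@,@@
@,,,
@@@@
@,@,
step 1: ,@@@
@,@@
@,,@
@@,,
@,@@
step 2: ,@@@
@,@@
@,,@
@@,@
@,,,
step 3: ,@,,
@,@,
@,,@
@@,@
@,,,
step 4: @@,,
,@@,
,,,@
@@,@
@,,,
step 5: @@,,
,,@,
@@@@
@,,@
@,,,

0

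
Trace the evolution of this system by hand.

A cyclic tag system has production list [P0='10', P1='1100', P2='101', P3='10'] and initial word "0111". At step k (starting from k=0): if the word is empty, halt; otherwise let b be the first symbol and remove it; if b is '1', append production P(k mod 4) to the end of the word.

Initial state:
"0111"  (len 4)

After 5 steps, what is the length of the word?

10

t=0: "0111"  (len 4)
t=1: "111"  (len 3)
t=2: "111100"  (len 6)
t=3: "11100101"  (len 8)
t=4: "110010110"  (len 9)
t=5: "1001011010"  (len 10)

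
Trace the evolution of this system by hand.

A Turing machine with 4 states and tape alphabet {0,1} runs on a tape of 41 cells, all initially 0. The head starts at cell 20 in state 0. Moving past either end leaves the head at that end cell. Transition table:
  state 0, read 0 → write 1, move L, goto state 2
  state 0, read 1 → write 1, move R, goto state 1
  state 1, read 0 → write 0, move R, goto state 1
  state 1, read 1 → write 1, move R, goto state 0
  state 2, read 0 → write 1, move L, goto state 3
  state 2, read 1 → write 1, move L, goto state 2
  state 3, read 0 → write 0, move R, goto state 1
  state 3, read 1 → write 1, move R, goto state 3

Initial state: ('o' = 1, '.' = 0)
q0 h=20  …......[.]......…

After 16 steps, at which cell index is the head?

k=0  q0 h=20  …......[.]......…
k=1  q2 h=19  …......[.]o.....…
k=2  q3 h=18  …......[.]oo....…
k=3  q1 h=19  …......[o]o.....…
k=4  q0 h=20  ….....o[o]......…
k=5  q1 h=21  …....oo[.]......…
k=6  q1 h=22  …...oo.[.]......…
k=7  q1 h=23  …..oo..[.]......…
k=8  q1 h=24  ….oo...[.]......…
k=9  q1 h=25  …oo....[.]......…
k=10  q1 h=26  …o.....[.]......…
k=11  q1 h=27  …......[.]......…
k=12  q1 h=28  …......[.]......…
k=13  q1 h=29  …......[.]......…
k=14  q1 h=30  …......[.]......…
k=15  q1 h=31  …......[.]......…
k=16  q1 h=32  …......[.]......…

32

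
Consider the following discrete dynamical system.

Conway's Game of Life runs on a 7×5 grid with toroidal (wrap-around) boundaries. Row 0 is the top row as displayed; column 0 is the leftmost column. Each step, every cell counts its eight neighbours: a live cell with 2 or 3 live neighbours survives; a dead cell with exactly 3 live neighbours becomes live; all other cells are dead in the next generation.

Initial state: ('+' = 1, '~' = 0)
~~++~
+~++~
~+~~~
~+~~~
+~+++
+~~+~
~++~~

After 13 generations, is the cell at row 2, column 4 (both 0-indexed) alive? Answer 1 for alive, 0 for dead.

0) ~~++~
+~++~
~+~~~
~+~~~
+~+++
+~~+~
~++~~
1) ~~~~+
~~~++
++~~~
~+~++
+~++~
+~~~~
~+~~+
2) ~~~~+
~~~++
~+~~~
~~~+~
+~++~
+~++~
~~~~+
3) +~~~+
+~~++
~~+++
~+~++
~~~~~
+~+~~
+~~~+
4) ~+~~~
~++~~
~+~~~
+~~~+
+++++
++~~+
~~~+~
5) ~+~~~
+++~~
~++~~
~~~~~
~~+~~
~~~~~
~++~+
6) ~~~+~
+~~~~
+~+~~
~++~~
~~~~~
~+++~
+++~~
7) +~+~+
~+~~+
+~+~~
~++~~
~~~+~
+~~+~
+~~~+
8) ~~~~~
~~+~+
+~++~
~+++~
~+~++
+~~+~
~~~~~
9) ~~~~~
~++~+
+~~~~
~~~~~
~+~~~
+~++~
~~~~~
10) ~~~~~
++~~~
++~~~
~~~~~
~++~~
~++~~
~~~~~
11) ~~~~~
++~~~
++~~~
+~+~~
~++~~
~++~~
~~~~~
12) ~~~~~
++~~~
~~+~+
+~+~~
+~~+~
~++~~
~~~~~
13) ~~~~~
++~~~
~~+++
+~+~~
+~~++
~++~~
~~~~~

1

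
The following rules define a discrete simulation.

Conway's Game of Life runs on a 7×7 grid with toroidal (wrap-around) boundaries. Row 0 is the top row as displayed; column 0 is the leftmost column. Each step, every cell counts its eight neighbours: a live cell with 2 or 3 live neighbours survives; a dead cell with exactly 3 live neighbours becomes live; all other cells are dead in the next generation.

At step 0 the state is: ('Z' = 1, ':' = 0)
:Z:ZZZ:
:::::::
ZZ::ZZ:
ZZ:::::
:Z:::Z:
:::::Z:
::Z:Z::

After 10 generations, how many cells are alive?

k=0  :Z:ZZZ:
:::::::
ZZ::ZZ:
ZZ:::::
:Z:::Z:
:::::Z:
::Z:Z::
k=1  ::ZZZZ:
ZZZZ::Z
ZZ::::Z
::Z:ZZ:
ZZ::::Z
::::ZZ:
::Z::::
k=2  Z:::ZZZ
:::::::
::::Z::
::Z::Z:
ZZ:Z::Z
ZZ:::ZZ
::Z::::
k=3  :::::ZZ
::::Z:Z
:::::::
ZZZZZZZ
::::Z::
:::::Z:
::::Z::
k=4  ::::Z:Z
::::::Z
:ZZ::::
ZZZZZZZ
ZZZ::::
::::ZZ:
::::Z:Z
k=5  Z:::::Z
Z::::Z:
::::Z::
::::ZZZ
:::::::
ZZ:ZZZZ
:::ZZ:Z
k=6  Z:::Z::
Z::::Z:
::::Z::
::::ZZ:
:::Z:::
Z:ZZ::Z
:ZZZ:::
k=7  Z:ZZZ:Z
::::ZZZ
::::Z:Z
:::ZZZ:
::ZZ:ZZ
Z:::Z::
::::Z:Z
k=8  Z::::::
:::::::
::::::Z
::Z::::
::Z:::Z
Z:::Z::
:Z::Z:Z
k=9  Z::::::
:::::::
:::::::
:::::::
:Z:Z:::
ZZ:Z::Z
:Z:::ZZ
k=10  Z:::::Z
:::::::
:::::::
:::::::
:Z:::::
:Z::ZZZ
:ZZ::Z:

10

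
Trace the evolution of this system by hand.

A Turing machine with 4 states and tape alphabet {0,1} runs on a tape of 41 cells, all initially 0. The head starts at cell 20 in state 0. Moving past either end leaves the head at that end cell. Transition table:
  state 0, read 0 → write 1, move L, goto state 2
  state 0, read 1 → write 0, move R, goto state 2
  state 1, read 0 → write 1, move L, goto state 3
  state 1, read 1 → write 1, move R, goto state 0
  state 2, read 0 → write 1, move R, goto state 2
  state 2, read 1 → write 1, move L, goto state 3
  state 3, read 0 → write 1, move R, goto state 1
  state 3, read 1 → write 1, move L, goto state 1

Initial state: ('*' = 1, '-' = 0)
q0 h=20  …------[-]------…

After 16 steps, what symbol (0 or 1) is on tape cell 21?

[0] q0 h=20  …------[-]------…
[1] q2 h=19  …------[-]*-----…
[2] q2 h=20  …-----*[*]------…
[3] q3 h=19  …------[*]*-----…
[4] q1 h=18  …------[-]**----…
[5] q3 h=17  …------[-]***---…
[6] q1 h=18  …-----*[*]**----…
[7] q0 h=19  …----**[*]*-----…
[8] q2 h=20  …---**-[*]------…
[9] q3 h=19  …----**[-]*-----…
[10] q1 h=20  …---***[*]------…
[11] q0 h=21  …--****[-]------…
[12] q2 h=20  …---***[*]*-----…
[13] q3 h=19  …----**[*]**----…
[14] q1 h=18  …-----*[*]***---…
[15] q0 h=19  …----**[*]**----…
[16] q2 h=20  …---**-[*]*-----…

1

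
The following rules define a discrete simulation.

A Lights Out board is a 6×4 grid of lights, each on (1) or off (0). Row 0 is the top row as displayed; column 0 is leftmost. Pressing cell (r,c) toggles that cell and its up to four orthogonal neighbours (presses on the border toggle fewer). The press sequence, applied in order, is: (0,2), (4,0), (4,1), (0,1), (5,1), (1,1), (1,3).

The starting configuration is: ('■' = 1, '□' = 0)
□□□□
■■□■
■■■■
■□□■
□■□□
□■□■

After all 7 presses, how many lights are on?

[0] □□□□
■■□■
■■■■
■□□■
□■□□
□■□■
[1] □■■■
■■■■
■■■■
■□□■
□■□□
□■□■
[2] □■■■
■■■■
■■■■
□□□■
■□□□
■■□■
[3] □■■■
■■■■
■■■■
□■□■
□■■□
■□□■
[4] ■□□■
■□■■
■■■■
□■□■
□■■□
■□□■
[5] ■□□■
■□■■
■■■■
□■□■
□□■□
□■■■
[6] ■■□■
□■□■
■□■■
□■□■
□□■□
□■■■
[7] ■■□□
□■■□
■□■□
□■□■
□□■□
□■■■

12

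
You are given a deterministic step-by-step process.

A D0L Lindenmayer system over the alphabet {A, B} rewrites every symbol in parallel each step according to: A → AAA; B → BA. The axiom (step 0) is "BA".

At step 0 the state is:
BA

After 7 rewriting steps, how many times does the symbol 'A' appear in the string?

3280

step 0: BA
step 1: BAAAA
step 2: BAAAAAAAAAAAAA
step 3: BAAAAAAAAAAAAAAAAAAAAAAAAAAAAAAAAAAAAAAAA
step 4: BAAAAAAAAAAAAAAAAAAAAAAAAAAAAAAAAAAAAAAAAAAAAAAAAAAAAAAAAA…AAAAAAAAAAAAAAAAAAAAAAAAAAAAAAAAAAAAAAAAAAAAAAAAAAAAAAAAAA  (len 122)
step 5: BAAAAAAAAAAAAAAAAAAAAAAAAAAAAAAAAAAAAAAAAAAAAAAAAAAAAAAAAA…AAAAAAAAAAAAAAAAAAAAAAAAAAAAAAAAAAAAAAAAAAAAAAAAAAAAAAAAAA  (len 365)
step 6: BAAAAAAAAAAAAAAAAAAAAAAAAAAAAAAAAAAAAAAAAAAAAAAAAAAAAAAAAA…AAAAAAAAAAAAAAAAAAAAAAAAAAAAAAAAAAAAAAAAAAAAAAAAAAAAAAAAAA  (len 1094)
step 7: BAAAAAAAAAAAAAAAAAAAAAAAAAAAAAAAAAAAAAAAAAAAAAAAAAAAAAAAAA…AAAAAAAAAAAAAAAAAAAAAAAAAAAAAAAAAAAAAAAAAAAAAAAAAAAAAAAAAA  (len 3281)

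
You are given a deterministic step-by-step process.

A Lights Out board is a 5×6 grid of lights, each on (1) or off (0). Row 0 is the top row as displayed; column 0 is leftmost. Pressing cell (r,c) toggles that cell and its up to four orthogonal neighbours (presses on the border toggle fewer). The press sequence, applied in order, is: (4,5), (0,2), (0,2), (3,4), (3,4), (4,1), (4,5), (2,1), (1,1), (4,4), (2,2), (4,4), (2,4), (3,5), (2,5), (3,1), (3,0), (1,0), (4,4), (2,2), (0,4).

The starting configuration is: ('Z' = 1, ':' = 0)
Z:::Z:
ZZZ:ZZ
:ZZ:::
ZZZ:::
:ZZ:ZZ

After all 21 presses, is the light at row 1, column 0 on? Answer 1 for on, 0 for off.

t=0: Z:::Z:
ZZZ:ZZ
:ZZ:::
ZZZ:::
:ZZ:ZZ
t=1: Z:::Z:
ZZZ:ZZ
:ZZ:::
ZZZ::Z
:ZZ:::
t=2: ZZZZZ:
ZZ::ZZ
:ZZ:::
ZZZ::Z
:ZZ:::
t=3: Z:::Z:
ZZZ:ZZ
:ZZ:::
ZZZ::Z
:ZZ:::
t=4: Z:::Z:
ZZZ:ZZ
:ZZ:Z:
ZZZZZ:
:ZZ:Z:
t=5: Z:::Z:
ZZZ:ZZ
:ZZ:::
ZZZ::Z
:ZZ:::
t=6: Z:::Z:
ZZZ:ZZ
:ZZ:::
Z:Z::Z
Z:::::
t=7: Z:::Z:
ZZZ:ZZ
:ZZ:::
Z:Z:::
Z:::ZZ
t=8: Z:::Z:
Z:Z:ZZ
Z:::::
ZZZ:::
Z:::ZZ
t=9: ZZ::Z:
:Z::ZZ
ZZ::::
ZZZ:::
Z:::ZZ
t=10: ZZ::Z:
:Z::ZZ
ZZ::::
ZZZ:Z:
Z::Z::
t=11: ZZ::Z:
:ZZ:ZZ
Z:ZZ::
ZZ::Z:
Z::Z::
t=12: ZZ::Z:
:ZZ:ZZ
Z:ZZ::
ZZ::::
Z:::ZZ
t=13: ZZ::Z:
:ZZ::Z
Z:Z:ZZ
ZZ::Z:
Z:::ZZ
t=14: ZZ::Z:
:ZZ::Z
Z:Z:Z:
ZZ:::Z
Z:::Z:
t=15: ZZ::Z:
:ZZ:::
Z:Z::Z
ZZ::::
Z:::Z:
t=16: ZZ::Z:
:ZZ:::
ZZZ::Z
::Z:::
ZZ::Z:
t=17: ZZ::Z:
:ZZ:::
:ZZ::Z
ZZZ:::
:Z::Z:
t=18: :Z::Z:
Z:Z:::
ZZZ::Z
ZZZ:::
:Z::Z:
t=19: :Z::Z:
Z:Z:::
ZZZ::Z
ZZZ:Z:
:Z:Z:Z
t=20: :Z::Z:
Z:::::
Z::Z:Z
ZZ::Z:
:Z:Z:Z
t=21: :Z:Z:Z
Z:::Z:
Z::Z:Z
ZZ::Z:
:Z:Z:Z

1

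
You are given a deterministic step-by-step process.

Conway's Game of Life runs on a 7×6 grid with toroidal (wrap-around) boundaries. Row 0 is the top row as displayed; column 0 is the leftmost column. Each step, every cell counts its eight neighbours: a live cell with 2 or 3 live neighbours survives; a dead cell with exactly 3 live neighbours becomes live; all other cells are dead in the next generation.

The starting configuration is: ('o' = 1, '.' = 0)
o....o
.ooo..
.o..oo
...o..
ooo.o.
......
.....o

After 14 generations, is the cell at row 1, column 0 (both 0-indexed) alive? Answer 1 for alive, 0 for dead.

0

gen 0: o....o
.ooo..
.o..oo
...o..
ooo.o.
......
.....o
gen 1: ooo.oo
.ooo..
oo..o.
...o..
.ooo..
oo...o
o....o
gen 2: ....o.
......
oo..o.
o..oo.
.o.oo.
....oo
..o...
gen 3: ......
.....o
oo.oo.
o.....
o.o...
..o.oo
...ooo
gen 4: .....o
o...oo
oo..o.
o.oo..
o..o..
ooo...
...o.o
gen 5: ......
.o..o.
..o.o.
o.ooo.
o..o.o
oooooo
.oo.oo
gen 6: oooooo
...o..
..o.o.
o.o...
......
......
......
gen 7: oooooo
o.....
.oo...
.o.o..
......
......
oooooo
gen 8: ......
....o.
ooo...
.o....
......
oooooo
......
gen 9: ......
.o....
ooo...
ooo...
...ooo
oooooo
oooooo
gen 10: ...ooo
ooo...
......
....o.
......
......
......
gen 11: oooooo
oooooo
.o....
......
......
......
....o.
gen 12: ......
......
.o.ooo
......
......
......
ooo.o.
gen 13: .o....
....o.
....o.
....o.
......
.o....
.o....
gen 14: ......
......
...ooo
......
......
......
ooo...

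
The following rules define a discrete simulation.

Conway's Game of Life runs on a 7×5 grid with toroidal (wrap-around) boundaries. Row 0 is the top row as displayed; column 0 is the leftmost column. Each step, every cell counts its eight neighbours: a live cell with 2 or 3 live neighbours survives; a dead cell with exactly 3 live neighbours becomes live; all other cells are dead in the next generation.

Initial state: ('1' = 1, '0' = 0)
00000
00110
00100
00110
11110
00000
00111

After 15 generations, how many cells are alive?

4

t=0: 00000
00110
00100
00110
11110
00000
00111
t=1: 00001
00110
01000
00001
01011
10000
00010
t=2: 00101
00110
00110
00111
00011
10110
00001
t=3: 00101
01001
01000
00000
11000
10100
11101
t=4: 00101
01110
10000
11000
11000
00110
00101
t=5: 10001
11111
10001
00001
10001
10111
01101
t=6: 00000
00100
00100
00010
01000
00100
00100
t=7: 00000
00000
00110
00100
00100
01100
00000
t=8: 00000
00000
00110
01100
00110
01100
00000
t=9: 00000
00000
01110
01000
00010
01110
00000
t=10: 00000
00100
01100
01010
01010
00110
00100
t=11: 00000
01100
01010
11010
01011
01010
00110
t=12: 01010
01100
00011
01010
01010
11000
00110
t=13: 01010
11001
11011
10010
01001
11011
10011
t=14: 01010
00000
00010
00010
01000
01000
00000
t=15: 00000
00100
00000
00100
00100
00000
00100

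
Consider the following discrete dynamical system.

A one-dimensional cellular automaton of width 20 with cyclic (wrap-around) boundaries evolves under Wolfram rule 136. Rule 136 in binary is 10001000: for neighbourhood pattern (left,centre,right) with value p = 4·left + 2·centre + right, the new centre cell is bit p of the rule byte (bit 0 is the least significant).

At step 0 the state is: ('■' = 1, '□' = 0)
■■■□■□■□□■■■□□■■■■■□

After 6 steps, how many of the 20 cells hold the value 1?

0) ■■■□■□■□□■■■□□■■■■■□
1) ■■□□□□□□□■■□□□■■■■□□
2) ■□□□□□□□□■□□□□■■■□□□
3) □□□□□□□□□□□□□□■■□□□□
4) □□□□□□□□□□□□□□■□□□□□
5) □□□□□□□□□□□□□□□□□□□□
6) □□□□□□□□□□□□□□□□□□□□

0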